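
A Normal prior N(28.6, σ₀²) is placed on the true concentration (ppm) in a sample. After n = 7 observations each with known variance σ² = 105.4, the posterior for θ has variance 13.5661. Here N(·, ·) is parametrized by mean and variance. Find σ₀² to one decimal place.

For the Normal–Normal model with known σ², precisions add: τ_n = τ₀ + n/σ².
So 1/σ₀² = 1/13.5661 − 7/105.4 = 0.073713 − 0.066414 = 0.007299.
Hence σ₀² = 1/0.007299 ≈ 137.0.

σ₀² = 137.0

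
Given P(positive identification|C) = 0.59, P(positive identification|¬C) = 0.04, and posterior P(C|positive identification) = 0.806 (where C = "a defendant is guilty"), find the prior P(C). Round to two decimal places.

In odds form, posterior odds = prior odds × likelihood ratio, so prior odds = posterior odds ÷ LR.
Posterior odds = 0.806/(1−0.806) = 4.1546. LR = 0.59/0.04 = 14.7500.
Prior odds = 4.1546/14.7500 = 0.2817, so P(C) = 0.2817/(1+0.2817) ≈ 0.22.

P(C) = 0.22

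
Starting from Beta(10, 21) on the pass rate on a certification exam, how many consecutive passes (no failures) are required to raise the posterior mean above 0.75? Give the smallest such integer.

After k passes and 0 failures the posterior is Beta(10+k, 21), with mean (10+k)/(10+21+k).
Set (10+k)/(31+k) > 0.75 and solve: k > (0.75·31 − 10)/(1 − 0.75) = 53.000.
The smallest integer exceeding 53.000 is 54, and checking k=54: (64)/(85) = 0.7529 > 0.75.

k = 54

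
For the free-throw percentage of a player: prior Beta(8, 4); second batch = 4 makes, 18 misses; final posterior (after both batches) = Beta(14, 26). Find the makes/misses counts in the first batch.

Because Beta–binomial updating is additive in the counts, the combined data contributed (α_post−α_prior, β_post−β_prior) successes and failures.
Total across both batches: 14−8=6 makes, 26−4=22 misses.
Subtract the second batch: 6−4=2 makes and 22−18=4 misses.

2 makes and 4 misses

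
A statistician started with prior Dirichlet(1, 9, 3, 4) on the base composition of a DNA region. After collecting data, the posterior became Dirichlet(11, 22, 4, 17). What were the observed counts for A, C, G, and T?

For a Dirichlet(α) prior with multinomial counts c, the posterior is Dirichlet(α + c) componentwise.
Counts are posterior − prior componentwise: 11−1=10, 22−9=13, 4−3=1, 17−4=13.

counts (10, 13, 1, 13)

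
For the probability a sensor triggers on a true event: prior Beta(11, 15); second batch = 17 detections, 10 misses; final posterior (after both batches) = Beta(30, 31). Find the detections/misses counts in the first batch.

Because Beta–binomial updating is additive in the counts, the combined data contributed (α_post−α_prior, β_post−β_prior) successes and failures.
Total across both batches: 30−11=19 detections, 31−15=16 misses.
Subtract the second batch: 19−17=2 detections and 16−10=6 misses.

2 detections and 6 misses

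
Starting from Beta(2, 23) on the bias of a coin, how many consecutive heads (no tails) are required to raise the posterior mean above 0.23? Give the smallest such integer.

k = 5

After k heads and 0 tails the posterior is Beta(2+k, 23), with mean (2+k)/(2+23+k).
Set (2+k)/(25+k) > 0.23 and solve: k > (0.23·25 − 2)/(1 − 0.23) = 4.870.
The smallest integer exceeding 4.870 is 5, and checking k=5: (7)/(30) = 0.2333 > 0.23.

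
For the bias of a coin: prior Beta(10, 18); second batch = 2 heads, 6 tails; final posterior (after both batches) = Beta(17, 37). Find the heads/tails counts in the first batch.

Because Beta–binomial updating is additive in the counts, the combined data contributed (α_post−α_prior, β_post−β_prior) successes and failures.
Total across both batches: 17−10=7 heads, 37−18=19 tails.
Subtract the second batch: 7−2=5 heads and 19−6=13 tails.

5 heads and 13 tails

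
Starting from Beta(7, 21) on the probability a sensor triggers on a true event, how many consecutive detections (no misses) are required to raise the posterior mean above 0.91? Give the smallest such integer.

After k detections and 0 misses the posterior is Beta(7+k, 21), with mean (7+k)/(7+21+k).
Set (7+k)/(28+k) > 0.91 and solve: k > (0.91·28 − 7)/(1 − 0.91) = 205.333.
The smallest integer exceeding 205.333 is 206.

k = 206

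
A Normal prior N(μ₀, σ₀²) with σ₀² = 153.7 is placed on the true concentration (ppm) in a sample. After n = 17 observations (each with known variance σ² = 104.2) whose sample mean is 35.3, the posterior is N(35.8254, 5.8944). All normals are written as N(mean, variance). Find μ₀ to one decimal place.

μ₀ = 49.0

The posterior mean is a precision-weighted average: μ_n = (τ₀μ₀ + τ_data·x̄)/(τ₀+τ_data), with τ₀=1/σ₀² and τ_data=n/σ².
Here τ₀ = 1/153.7 = 0.006506 and τ_data = 17/104.2 = 0.163148, so τ_n = 0.169654.
Rearranging for μ₀: μ₀ = (μ_n·τ_n − τ_data·x̄)/τ₀ = (35.8254·0.169654 − 0.163148·35.3) / 0.006506 = 0.318798/0.006506 ≈ 49.0.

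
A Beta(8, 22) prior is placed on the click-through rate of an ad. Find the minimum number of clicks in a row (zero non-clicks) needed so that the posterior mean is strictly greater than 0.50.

After k clicks and 0 non-clicks the posterior is Beta(8+k, 22), with mean (8+k)/(8+22+k).
Set (8+k)/(30+k) > 0.50 and solve: k > (0.50·30 − 8)/(1 − 0.50) = 14.000.
The smallest integer exceeding 14.000 is 15.

k = 15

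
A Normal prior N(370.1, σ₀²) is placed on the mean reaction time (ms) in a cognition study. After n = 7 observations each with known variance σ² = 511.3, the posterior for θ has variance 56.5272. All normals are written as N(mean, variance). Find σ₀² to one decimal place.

σ₀² = 250.0

Posterior precision equals prior precision plus data precision: 1/σ_n² = 1/σ₀² + n/σ².
So 1/σ₀² = 1/56.5272 − 7/511.3 = 0.017691 − 0.013691 = 0.004000.
Hence σ₀² = 1/0.004000 ≈ 250.0.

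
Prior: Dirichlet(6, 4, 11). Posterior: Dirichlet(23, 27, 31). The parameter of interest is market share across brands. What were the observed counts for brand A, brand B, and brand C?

For a Dirichlet(α) prior with multinomial counts c, the posterior is Dirichlet(α + c) componentwise.
Counts are posterior − prior componentwise: 23−6=17, 27−4=23, 31−11=20.

counts (17, 23, 20)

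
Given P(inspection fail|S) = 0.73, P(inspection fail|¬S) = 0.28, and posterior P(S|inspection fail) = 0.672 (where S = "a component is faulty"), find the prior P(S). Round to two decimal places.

P(S) = 0.44

In odds form, posterior odds = prior odds × likelihood ratio, so prior odds = posterior odds ÷ LR.
Posterior odds = 0.672/(1−0.672) = 2.0488. LR = 0.73/0.28 = 2.6071.
Prior odds = 2.0488/2.6071 = 0.7859, so P(S) = 0.7859/(1+0.7859) ≈ 0.44.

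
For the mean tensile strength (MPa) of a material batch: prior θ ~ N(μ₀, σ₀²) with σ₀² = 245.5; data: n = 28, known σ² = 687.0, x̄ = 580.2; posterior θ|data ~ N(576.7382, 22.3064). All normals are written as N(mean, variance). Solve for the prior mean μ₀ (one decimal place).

μ₀ = 542.1

The posterior mean is a precision-weighted average: μ_n = (τ₀μ₀ + τ_data·x̄)/(τ₀+τ_data), with τ₀=1/σ₀² and τ_data=n/σ².
Here τ₀ = 1/245.5 = 0.004073 and τ_data = 28/687.0 = 0.040757, so τ_n = 0.044830.
Rearranging for μ₀: μ₀ = (μ_n·τ_n − τ_data·x̄)/τ₀ = (576.7382·0.044830 − 0.040757·580.2) / 0.004073 = 2.207962/0.004073 ≈ 542.1.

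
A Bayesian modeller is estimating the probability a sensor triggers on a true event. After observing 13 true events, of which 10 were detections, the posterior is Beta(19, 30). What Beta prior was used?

Beta(9, 27)

Under Beta–binomial conjugacy the posterior parameters are (α+s, β+f).
So α = 19 − 10 = 9 and β = 30 − 3 = 27.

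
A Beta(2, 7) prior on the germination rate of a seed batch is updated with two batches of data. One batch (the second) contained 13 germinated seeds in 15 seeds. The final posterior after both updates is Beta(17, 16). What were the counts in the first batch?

2 germinated seeds and 7 non-germinating seeds

Because Beta–binomial updating is additive in the counts, the combined data contributed (α_post−α_prior, β_post−β_prior) successes and failures.
Total across both batches: 17−2=15 germinated seeds, 16−7=9 non-germinating seeds.
Subtract the second batch: 15−13=2 germinated seeds and 9−2=7 non-germinating seeds.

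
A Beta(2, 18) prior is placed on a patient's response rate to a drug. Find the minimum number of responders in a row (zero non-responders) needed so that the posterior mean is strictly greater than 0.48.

k = 15

After k responders and 0 non-responders the posterior is Beta(2+k, 18), with mean (2+k)/(2+18+k).
Set (2+k)/(20+k) > 0.48 and solve: k > (0.48·20 − 2)/(1 − 0.48) = 14.615.
The smallest integer exceeding 14.615 is 15.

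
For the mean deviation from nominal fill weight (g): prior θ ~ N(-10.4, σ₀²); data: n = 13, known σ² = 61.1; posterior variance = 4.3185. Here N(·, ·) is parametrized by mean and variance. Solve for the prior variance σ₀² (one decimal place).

For the Normal–Normal model with known σ², precisions add: τ_n = τ₀ + n/σ².
So 1/σ₀² = 1/4.3185 − 13/61.1 = 0.231562 − 0.212766 = 0.018796.
Hence σ₀² = 1/0.018796 ≈ 53.2.

σ₀² = 53.2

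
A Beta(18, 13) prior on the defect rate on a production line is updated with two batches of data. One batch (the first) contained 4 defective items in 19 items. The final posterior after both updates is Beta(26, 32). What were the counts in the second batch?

Because Beta–binomial updating is additive in the counts, the combined data contributed (α_post−α_prior, β_post−β_prior) successes and failures.
Total across both batches: 26−18=8 defective items, 32−13=19 good items.
Subtract the first batch: 8−4=4 defective items and 19−15=4 good items.

4 defective items and 4 good items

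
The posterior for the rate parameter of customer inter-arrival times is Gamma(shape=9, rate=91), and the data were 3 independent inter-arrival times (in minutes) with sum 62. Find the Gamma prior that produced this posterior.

Gamma(shape=6, rate=29)

Gamma–exponential conjugacy: posterior shape = α + n, posterior rate = β + Σtᵢ.
So α = 9 − 3 = 6 and β = 91 − 62 = 29.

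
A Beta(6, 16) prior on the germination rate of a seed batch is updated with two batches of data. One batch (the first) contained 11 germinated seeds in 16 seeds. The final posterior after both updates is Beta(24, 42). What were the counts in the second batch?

Because Beta–binomial updating is additive in the counts, the combined data contributed (α_post−α_prior, β_post−β_prior) successes and failures.
Total across both batches: 24−6=18 germinated seeds, 42−16=26 non-germinating seeds.
Subtract the first batch: 18−11=7 germinated seeds and 26−5=21 non-germinating seeds.

7 germinated seeds and 21 non-germinating seeds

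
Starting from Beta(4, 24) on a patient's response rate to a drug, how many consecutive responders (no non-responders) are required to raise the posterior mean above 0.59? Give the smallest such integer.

After k responders and 0 non-responders the posterior is Beta(4+k, 24), with mean (4+k)/(4+24+k).
Set (4+k)/(28+k) > 0.59 and solve: k > (0.59·28 − 4)/(1 − 0.59) = 30.537.
The smallest integer exceeding 30.537 is 31, and checking k=31: (35)/(59) = 0.5932 > 0.59.

k = 31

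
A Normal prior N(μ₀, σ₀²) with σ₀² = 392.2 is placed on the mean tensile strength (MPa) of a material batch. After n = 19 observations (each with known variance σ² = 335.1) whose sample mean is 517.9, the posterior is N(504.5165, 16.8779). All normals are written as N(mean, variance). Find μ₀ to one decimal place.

With known observation variance, the Normal–Normal posterior has precision τ_n = τ₀ + n/σ² and mean μ_n = (τ₀μ₀ + (n/σ²)x̄)/τ_n.
Here τ₀ = 1/392.2 = 0.002550 and τ_data = 19/335.1 = 0.056699, so τ_n = 0.059249.
Rearranging for μ₀: μ₀ = (μ_n·τ_n − τ_data·x̄)/τ₀ = (504.5165·0.059249 − 0.056699·517.9) / 0.002550 = 0.527686/0.002550 ≈ 206.9.

μ₀ = 206.9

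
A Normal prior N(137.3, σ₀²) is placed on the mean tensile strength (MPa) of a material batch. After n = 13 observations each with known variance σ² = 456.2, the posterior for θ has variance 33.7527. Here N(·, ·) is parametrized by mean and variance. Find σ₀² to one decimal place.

Posterior precision equals prior precision plus data precision: 1/σ_n² = 1/σ₀² + n/σ².
So 1/σ₀² = 1/33.7527 − 13/456.2 = 0.029627 − 0.028496 = 0.001131.
Hence σ₀² = 1/0.001131 ≈ 884.2.

σ₀² = 884.2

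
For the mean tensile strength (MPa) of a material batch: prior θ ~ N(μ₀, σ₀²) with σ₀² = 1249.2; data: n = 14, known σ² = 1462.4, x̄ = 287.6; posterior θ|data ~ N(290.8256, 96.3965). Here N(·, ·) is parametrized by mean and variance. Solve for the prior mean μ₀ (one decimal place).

μ₀ = 329.4

With known observation variance, the Normal–Normal posterior has precision τ_n = τ₀ + n/σ² and mean μ_n = (τ₀μ₀ + (n/σ²)x̄)/τ_n.
Here τ₀ = 1/1249.2 = 0.000801 and τ_data = 14/1462.4 = 0.009573, so τ_n = 0.010374.
Rearranging for μ₀: μ₀ = (μ_n·τ_n − τ_data·x̄)/τ₀ = (290.8256·0.010374 − 0.009573·287.6) / 0.000801 = 0.263830/0.000801 ≈ 329.4.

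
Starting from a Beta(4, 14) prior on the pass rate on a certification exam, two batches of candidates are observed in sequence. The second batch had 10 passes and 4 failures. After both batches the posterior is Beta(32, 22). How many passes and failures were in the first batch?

Because Beta–binomial updating is additive in the counts, the combined data contributed (α_post−α_prior, β_post−β_prior) successes and failures.
Total across both batches: 32−4=28 passes, 22−14=8 failures.
Subtract the second batch: 28−10=18 passes and 8−4=4 failures.

18 passes and 4 failures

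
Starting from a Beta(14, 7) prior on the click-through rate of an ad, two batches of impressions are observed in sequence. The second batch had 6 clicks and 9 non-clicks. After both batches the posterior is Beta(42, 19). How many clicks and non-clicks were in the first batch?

22 clicks and 3 non-clicks

Because Beta–binomial updating is additive in the counts, the combined data contributed (α_post−α_prior, β_post−β_prior) successes and failures.
Total across both batches: 42−14=28 clicks, 19−7=12 non-clicks.
Subtract the second batch: 28−6=22 clicks and 12−9=3 non-clicks.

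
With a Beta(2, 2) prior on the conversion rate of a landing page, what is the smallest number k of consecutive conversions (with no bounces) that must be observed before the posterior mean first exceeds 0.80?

After k conversions and 0 bounces the posterior is Beta(2+k, 2), with mean (2+k)/(2+2+k).
Set (2+k)/(4+k) > 0.80 and solve: k > (0.80·4 − 2)/(1 − 0.80) = 6.000.
The smallest integer exceeding 6.000 is 7.

k = 7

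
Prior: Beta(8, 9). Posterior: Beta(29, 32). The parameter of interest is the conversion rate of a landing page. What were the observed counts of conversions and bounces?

21 conversions and 23 bounces

A Beta(α, β) prior with s successes and f failures in binomial data gives a Beta(α+s, β+f) posterior.
So s = 29 − 8 = 21 and f = 32 − 9 = 23.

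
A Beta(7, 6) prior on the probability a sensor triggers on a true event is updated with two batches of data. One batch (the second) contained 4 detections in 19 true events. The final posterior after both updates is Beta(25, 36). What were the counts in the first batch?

Sequential conjugate updates are equivalent to a single update on the pooled data, so total successes = posterior α − prior α and total failures = posterior β − prior β.
Total across both batches: 25−7=18 detections, 36−6=30 misses.
Subtract the second batch: 18−4=14 detections and 30−15=15 misses.

14 detections and 15 misses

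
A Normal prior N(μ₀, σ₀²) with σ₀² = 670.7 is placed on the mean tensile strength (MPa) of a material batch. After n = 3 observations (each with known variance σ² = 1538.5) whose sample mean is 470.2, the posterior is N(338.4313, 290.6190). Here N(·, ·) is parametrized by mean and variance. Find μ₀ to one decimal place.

The posterior mean is a precision-weighted average: μ_n = (τ₀μ₀ + τ_data·x̄)/(τ₀+τ_data), with τ₀=1/σ₀² and τ_data=n/σ².
Here τ₀ = 1/670.7 = 0.001491 and τ_data = 3/1538.5 = 0.001950, so τ_n = 0.003441.
Rearranging for μ₀: μ₀ = (μ_n·τ_n − τ_data·x̄)/τ₀ = (338.4313·0.003441 − 0.001950·470.2) / 0.001491 = 0.247652/0.001491 ≈ 166.1.

μ₀ = 166.1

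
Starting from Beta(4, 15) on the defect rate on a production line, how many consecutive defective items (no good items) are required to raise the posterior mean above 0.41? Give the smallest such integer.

k = 7

After k defective items and 0 good items the posterior is Beta(4+k, 15), with mean (4+k)/(4+15+k).
Set (4+k)/(19+k) > 0.41 and solve: k > (0.41·19 − 4)/(1 − 0.41) = 6.424.
The smallest integer exceeding 6.424 is 7.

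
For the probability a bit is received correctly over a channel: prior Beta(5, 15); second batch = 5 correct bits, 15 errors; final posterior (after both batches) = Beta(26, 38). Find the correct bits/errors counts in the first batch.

16 correct bits and 8 errors

Sequential conjugate updates are equivalent to a single update on the pooled data, so total successes = posterior α − prior α and total failures = posterior β − prior β.
Total across both batches: 26−5=21 correct bits, 38−15=23 errors.
Subtract the second batch: 21−5=16 correct bits and 23−15=8 errors.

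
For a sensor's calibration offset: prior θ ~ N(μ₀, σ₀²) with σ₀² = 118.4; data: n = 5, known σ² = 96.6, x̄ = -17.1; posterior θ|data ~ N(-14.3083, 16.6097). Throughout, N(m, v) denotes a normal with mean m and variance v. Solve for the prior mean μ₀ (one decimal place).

μ₀ = 2.8

The posterior mean is a precision-weighted average: μ_n = (τ₀μ₀ + τ_data·x̄)/(τ₀+τ_data), with τ₀=1/σ₀² and τ_data=n/σ².
Here τ₀ = 1/118.4 = 0.008446 and τ_data = 5/96.6 = 0.051760, so τ_n = 0.060206.
Rearranging for μ₀: μ₀ = (μ_n·τ_n − τ_data·x̄)/τ₀ = (-14.3083·0.060206 − 0.051760·-17.1) / 0.008446 = 0.023650/0.008446 ≈ 2.8.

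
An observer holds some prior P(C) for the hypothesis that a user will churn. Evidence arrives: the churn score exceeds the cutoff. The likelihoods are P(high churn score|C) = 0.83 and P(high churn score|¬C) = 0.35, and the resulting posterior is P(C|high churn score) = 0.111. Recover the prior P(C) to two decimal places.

P(C) = 0.05

Bayes' rule in odds form gives O(C|E) = O(C)·[P(E|C)/P(E|¬C)], hence O(C) = O(C|E)/LR.
Posterior odds = 0.111/(1−0.111) = 0.1249. LR = 0.83/0.35 = 2.3714.
Prior odds = 0.1249/2.3714 = 0.0527, so P(C) = 0.0527/(1+0.0527) ≈ 0.05.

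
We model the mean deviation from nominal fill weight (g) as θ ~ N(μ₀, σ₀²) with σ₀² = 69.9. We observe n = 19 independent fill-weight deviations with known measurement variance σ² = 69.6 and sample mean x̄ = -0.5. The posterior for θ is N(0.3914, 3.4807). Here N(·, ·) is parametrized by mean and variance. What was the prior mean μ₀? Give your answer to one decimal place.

With known observation variance, the Normal–Normal posterior has precision τ_n = τ₀ + n/σ² and mean μ_n = (τ₀μ₀ + (n/σ²)x̄)/τ_n.
Here τ₀ = 1/69.9 = 0.014306 and τ_data = 19/69.6 = 0.272989, so τ_n = 0.287295.
Rearranging for μ₀: μ₀ = (μ_n·τ_n − τ_data·x̄)/τ₀ = (0.3914·0.287295 − 0.272989·-0.5) / 0.014306 = 0.248942/0.014306 ≈ 17.4.

μ₀ = 17.4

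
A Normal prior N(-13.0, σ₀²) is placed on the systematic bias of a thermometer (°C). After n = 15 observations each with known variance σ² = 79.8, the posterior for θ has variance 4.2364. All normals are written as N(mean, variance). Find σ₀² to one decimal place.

σ₀² = 20.8

For the Normal–Normal model with known σ², precisions add: τ_n = τ₀ + n/σ².
So 1/σ₀² = 1/4.2364 − 15/79.8 = 0.236049 − 0.187970 = 0.048079.
Hence σ₀² = 1/0.048079 ≈ 20.8.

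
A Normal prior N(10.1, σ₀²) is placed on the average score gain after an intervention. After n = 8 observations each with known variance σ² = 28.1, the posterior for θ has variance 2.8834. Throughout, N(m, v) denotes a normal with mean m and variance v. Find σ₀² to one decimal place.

For the Normal–Normal model with known σ², precisions add: τ_n = τ₀ + n/σ².
So 1/σ₀² = 1/2.8834 − 8/28.1 = 0.346813 − 0.284698 = 0.062115.
Hence σ₀² = 1/0.062115 ≈ 16.1.

σ₀² = 16.1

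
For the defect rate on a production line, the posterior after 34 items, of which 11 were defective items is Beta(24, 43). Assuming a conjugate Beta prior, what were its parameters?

Beta(13, 20)

A Beta(a, b) prior with s successes and f failures in binomial data gives a Beta(a+s, b+f) posterior.
So a = 24 − 11 = 13 and b = 43 − 23 = 20.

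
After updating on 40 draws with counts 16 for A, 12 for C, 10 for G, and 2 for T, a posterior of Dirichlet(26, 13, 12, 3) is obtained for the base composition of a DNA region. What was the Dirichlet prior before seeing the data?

For a Dirichlet(α) prior with multinomial counts c, the posterior is Dirichlet(α + c) componentwise.
Subtract each count from the matching posterior parameter: 26−16=10, 13−12=1, 12−10=2, 3−2=1.

Dirichlet(10, 1, 2, 1)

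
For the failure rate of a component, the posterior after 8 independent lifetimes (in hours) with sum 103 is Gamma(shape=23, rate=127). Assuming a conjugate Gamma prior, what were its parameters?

Gamma–exponential conjugacy: posterior shape = α + n, posterior rate = β + Σtᵢ.
So α = 23 − 8 = 15 and β = 127 − 103 = 24.

Gamma(shape=15, rate=24)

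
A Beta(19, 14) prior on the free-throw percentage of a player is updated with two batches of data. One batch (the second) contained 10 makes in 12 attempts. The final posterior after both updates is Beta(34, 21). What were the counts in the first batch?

5 makes and 5 misses

Because Beta–binomial updating is additive in the counts, the combined data contributed (α_post−α_prior, β_post−β_prior) successes and failures.
Total across both batches: 34−19=15 makes, 21−14=7 misses.
Subtract the second batch: 15−10=5 makes and 7−2=5 misses.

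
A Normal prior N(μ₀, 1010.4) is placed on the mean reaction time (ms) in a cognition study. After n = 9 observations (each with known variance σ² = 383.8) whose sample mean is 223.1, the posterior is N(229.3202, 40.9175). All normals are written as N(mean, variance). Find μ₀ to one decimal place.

With known observation variance, the Normal–Normal posterior has precision τ_n = τ₀ + n/σ² and mean μ_n = (τ₀μ₀ + (n/σ²)x̄)/τ_n.
Here τ₀ = 1/1010.4 = 0.000990 and τ_data = 9/383.8 = 0.023450, so τ_n = 0.024440.
Rearranging for μ₀: μ₀ = (μ_n·τ_n − τ_data·x̄)/τ₀ = (229.3202·0.024440 − 0.023450·223.1) / 0.000990 = 0.372891/0.000990 ≈ 376.7.

μ₀ = 376.7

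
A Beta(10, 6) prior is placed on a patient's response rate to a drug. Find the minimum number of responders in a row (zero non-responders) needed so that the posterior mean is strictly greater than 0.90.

k = 45

After k responders and 0 non-responders the posterior is Beta(10+k, 6), with mean (10+k)/(10+6+k).
Set (10+k)/(16+k) > 0.90 and solve: k > (0.90·16 − 10)/(1 − 0.90) = 44.000.
The smallest integer exceeding 44.000 is 45.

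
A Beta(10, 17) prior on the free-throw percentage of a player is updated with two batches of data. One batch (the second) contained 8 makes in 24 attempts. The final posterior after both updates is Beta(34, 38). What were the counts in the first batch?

16 makes and 5 misses

Because Beta–binomial updating is additive in the counts, the combined data contributed (α_post−α_prior, β_post−β_prior) successes and failures.
Total across both batches: 34−10=24 makes, 38−17=21 misses.
Subtract the second batch: 24−8=16 makes and 21−16=5 misses.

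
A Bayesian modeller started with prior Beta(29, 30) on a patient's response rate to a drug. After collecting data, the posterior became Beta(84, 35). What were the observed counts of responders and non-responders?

Beta is conjugate to the binomial likelihood: posterior = Beta(α+s, β+f).
So s = 84 − 29 = 55 and f = 35 − 30 = 5.

55 responders and 5 non-responders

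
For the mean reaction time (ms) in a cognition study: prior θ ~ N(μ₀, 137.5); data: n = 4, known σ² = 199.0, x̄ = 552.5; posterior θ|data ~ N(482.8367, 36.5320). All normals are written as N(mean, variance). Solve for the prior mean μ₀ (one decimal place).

μ₀ = 290.3

The posterior mean is a precision-weighted average: μ_n = (τ₀μ₀ + τ_data·x̄)/(τ₀+τ_data), with τ₀=1/σ₀² and τ_data=n/σ².
Here τ₀ = 1/137.5 = 0.007273 and τ_data = 4/199.0 = 0.020101, so τ_n = 0.027374.
Rearranging for μ₀: μ₀ = (μ_n·τ_n − τ_data·x̄)/τ₀ = (482.8367·0.027374 − 0.020101·552.5) / 0.007273 = 2.111369/0.007273 ≈ 290.3.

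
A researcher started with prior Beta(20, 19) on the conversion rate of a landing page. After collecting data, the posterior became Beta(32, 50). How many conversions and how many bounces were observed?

A Beta(a, b) prior with s successes and f failures in binomial data gives a Beta(a+s, b+f) posterior.
So s = 32 − 20 = 12 and f = 50 − 19 = 31.

12 conversions and 31 bounces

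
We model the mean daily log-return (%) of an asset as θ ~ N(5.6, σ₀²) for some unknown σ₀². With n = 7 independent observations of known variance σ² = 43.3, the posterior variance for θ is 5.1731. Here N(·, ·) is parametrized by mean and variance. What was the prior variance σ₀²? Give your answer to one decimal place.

σ₀² = 31.6

Posterior precision equals prior precision plus data precision: 1/σ_n² = 1/σ₀² + n/σ².
So 1/σ₀² = 1/5.1731 − 7/43.3 = 0.193308 − 0.161663 = 0.031645.
Hence σ₀² = 1/0.031645 ≈ 31.6.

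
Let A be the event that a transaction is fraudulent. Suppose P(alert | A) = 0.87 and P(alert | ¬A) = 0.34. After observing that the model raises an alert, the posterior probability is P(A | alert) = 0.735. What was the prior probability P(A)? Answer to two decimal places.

Bayes' rule in odds form gives O(A|E) = O(A)·[P(E|A)/P(E|¬A)], hence O(A) = O(A|E)/LR.
Posterior odds = 0.735/(1−0.735) = 2.7736. LR = 0.87/0.34 = 2.5588.
Prior odds = 2.7736/2.5588 = 1.0839, so P(A) = 1.0839/(1+1.0839) ≈ 0.52.

P(A) = 0.52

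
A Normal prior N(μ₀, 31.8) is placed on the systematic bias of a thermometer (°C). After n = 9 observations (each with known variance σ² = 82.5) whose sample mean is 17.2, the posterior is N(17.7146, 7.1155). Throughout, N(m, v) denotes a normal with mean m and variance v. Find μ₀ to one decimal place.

With known observation variance, the Normal–Normal posterior has precision τ_n = τ₀ + n/σ² and mean μ_n = (τ₀μ₀ + (n/σ²)x̄)/τ_n.
Here τ₀ = 1/31.8 = 0.031447 and τ_data = 9/82.5 = 0.109091, so τ_n = 0.140538.
Rearranging for μ₀: μ₀ = (μ_n·τ_n − τ_data·x̄)/τ₀ = (17.7146·0.140538 − 0.109091·17.2) / 0.031447 = 0.613209/0.031447 ≈ 19.5.

μ₀ = 19.5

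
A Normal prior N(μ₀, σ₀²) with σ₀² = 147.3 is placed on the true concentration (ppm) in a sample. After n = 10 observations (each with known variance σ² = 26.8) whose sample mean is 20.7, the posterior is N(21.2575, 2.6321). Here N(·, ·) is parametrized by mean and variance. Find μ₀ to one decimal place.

μ₀ = 51.9

The posterior mean is a precision-weighted average: μ_n = (τ₀μ₀ + τ_data·x̄)/(τ₀+τ_data), with τ₀=1/σ₀² and τ_data=n/σ².
Here τ₀ = 1/147.3 = 0.006789 and τ_data = 10/26.8 = 0.373134, so τ_n = 0.379923.
Rearranging for μ₀: μ₀ = (μ_n·τ_n − τ_data·x̄)/τ₀ = (21.2575·0.379923 − 0.373134·20.7) / 0.006789 = 0.352339/0.006789 ≈ 51.9.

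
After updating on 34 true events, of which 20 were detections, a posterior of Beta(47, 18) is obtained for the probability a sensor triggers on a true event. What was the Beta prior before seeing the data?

Beta(27, 4)

A Beta(a, b) prior with s successes and f failures in binomial data gives a Beta(a+s, b+f) posterior.
So a = 47 − 20 = 27 and b = 18 − 14 = 4.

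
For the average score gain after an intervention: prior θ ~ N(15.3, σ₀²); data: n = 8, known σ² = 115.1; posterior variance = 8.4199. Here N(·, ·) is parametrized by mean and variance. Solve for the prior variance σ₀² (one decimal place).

Posterior precision equals prior precision plus data precision: 1/σ_n² = 1/σ₀² + n/σ².
So 1/σ₀² = 1/8.4199 − 8/115.1 = 0.118766 − 0.069505 = 0.049261.
Hence σ₀² = 1/0.049261 ≈ 20.3.

σ₀² = 20.3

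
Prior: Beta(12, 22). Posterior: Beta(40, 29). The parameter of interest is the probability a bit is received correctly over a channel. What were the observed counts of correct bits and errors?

A Beta(α, β) prior with s successes and f failures in binomial data gives a Beta(α+s, β+f) posterior.
Match parameters: s=40−12=28, f=29−22=7.

28 correct bits and 7 errors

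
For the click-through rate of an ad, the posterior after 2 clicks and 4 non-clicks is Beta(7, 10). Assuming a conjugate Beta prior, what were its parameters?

A Beta(a, b) prior with s successes and f failures in binomial data gives a Beta(a+s, b+f) posterior.
So a = 7 − 2 = 5 and b = 10 − 4 = 6.

Beta(5, 6)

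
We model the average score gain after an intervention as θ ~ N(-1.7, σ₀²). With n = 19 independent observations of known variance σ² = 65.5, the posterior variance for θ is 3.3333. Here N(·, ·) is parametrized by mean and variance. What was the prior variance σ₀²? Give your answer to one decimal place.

σ₀² = 100.7

For the Normal–Normal model with known σ², precisions add: τ_n = τ₀ + n/σ².
So 1/σ₀² = 1/3.3333 − 19/65.5 = 0.300003 − 0.290076 = 0.009927.
Hence σ₀² = 1/0.009927 ≈ 100.7.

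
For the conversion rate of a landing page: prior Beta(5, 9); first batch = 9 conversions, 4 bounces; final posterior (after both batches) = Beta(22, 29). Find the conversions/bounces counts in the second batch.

8 conversions and 16 bounces

Sequential conjugate updates are equivalent to a single update on the pooled data, so total successes = posterior α − prior α and total failures = posterior β − prior β.
Total across both batches: 22−5=17 conversions, 29−9=20 bounces.
Subtract the first batch: 17−9=8 conversions and 20−4=16 bounces.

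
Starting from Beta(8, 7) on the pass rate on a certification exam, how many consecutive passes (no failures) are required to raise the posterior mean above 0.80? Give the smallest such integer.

After k passes and 0 failures the posterior is Beta(8+k, 7), with mean (8+k)/(8+7+k).
Set (8+k)/(15+k) > 0.80 and solve: k > (0.80·15 − 8)/(1 − 0.80) = 20.000.
The smallest integer exceeding 20.000 is 21.

k = 21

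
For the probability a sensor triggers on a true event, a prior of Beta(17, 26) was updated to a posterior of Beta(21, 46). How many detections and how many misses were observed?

4 detections and 20 misses

Under Beta–binomial conjugacy the posterior parameters are (a+s, b+f).
So s = 21 − 17 = 4 and f = 46 − 26 = 20.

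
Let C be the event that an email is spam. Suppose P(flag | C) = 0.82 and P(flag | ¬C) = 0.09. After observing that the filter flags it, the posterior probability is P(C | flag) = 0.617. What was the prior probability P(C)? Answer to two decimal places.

P(C) = 0.15

Bayes' rule in odds form gives O(C|E) = O(C)·[P(E|C)/P(E|¬C)], hence O(C) = O(C|E)/LR.
Posterior odds = 0.617/(1−0.617) = 1.6110. LR = 0.82/0.09 = 9.1111.
Prior odds = 1.6110/9.1111 = 0.1768, so P(C) = 0.1768/(1+0.1768) ≈ 0.15.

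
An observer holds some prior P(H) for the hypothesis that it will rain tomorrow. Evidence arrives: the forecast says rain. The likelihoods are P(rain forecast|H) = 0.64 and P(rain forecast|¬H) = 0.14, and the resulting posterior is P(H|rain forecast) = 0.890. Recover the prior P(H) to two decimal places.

In odds form, posterior odds = prior odds × likelihood ratio, so prior odds = posterior odds ÷ LR.
Posterior odds = 0.890/(1−0.890) = 8.0909. LR = 0.64/0.14 = 4.5714.
Prior odds = 8.0909/4.5714 = 1.7699, so P(H) = 1.7699/(1+1.7699) ≈ 0.64.

P(H) = 0.64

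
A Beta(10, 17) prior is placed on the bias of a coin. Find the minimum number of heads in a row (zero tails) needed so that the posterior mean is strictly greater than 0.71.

After k heads and 0 tails the posterior is Beta(10+k, 17), with mean (10+k)/(10+17+k).
Set (10+k)/(27+k) > 0.71 and solve: k > (0.71·27 − 10)/(1 − 0.71) = 31.621.
The smallest integer exceeding 31.621 is 32.

k = 32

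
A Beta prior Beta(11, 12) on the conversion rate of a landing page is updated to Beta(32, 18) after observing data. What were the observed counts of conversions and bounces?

A Beta(α, β) prior with s successes and f failures in binomial data gives a Beta(α+s, β+f) posterior.
Match parameters: s=32−11=21, f=18−12=6.

21 conversions and 6 bounces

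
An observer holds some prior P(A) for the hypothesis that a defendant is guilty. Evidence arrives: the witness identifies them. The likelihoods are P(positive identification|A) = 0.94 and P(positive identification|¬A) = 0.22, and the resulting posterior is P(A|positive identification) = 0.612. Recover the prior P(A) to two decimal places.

Bayes' rule in odds form gives O(A|E) = O(A)·[P(E|A)/P(E|¬A)], hence O(A) = O(A|E)/LR.
Posterior odds = 0.612/(1−0.612) = 1.5773. LR = 0.94/0.22 = 4.2727.
Prior odds = 1.5773/4.2727 = 0.3692, so P(A) = 0.3692/(1+0.3692) ≈ 0.27.

P(A) = 0.27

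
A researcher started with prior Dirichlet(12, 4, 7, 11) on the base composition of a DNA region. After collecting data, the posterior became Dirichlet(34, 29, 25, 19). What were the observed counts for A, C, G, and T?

counts (22, 25, 18, 8)

For a Dirichlet(α) prior with multinomial counts c, the posterior is Dirichlet(α + c) componentwise.
Counts are posterior − prior componentwise: 34−12=22, 29−4=25, 25−7=18, 19−11=8.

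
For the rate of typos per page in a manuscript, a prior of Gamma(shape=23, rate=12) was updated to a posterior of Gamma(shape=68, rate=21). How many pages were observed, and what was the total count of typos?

A Gamma(α, β) prior (rate parametrization) on a Poisson rate with n observations summing to S gives posterior Gamma(α+S, β+n).
Matching: Σxᵢ = 68 − 23 = 45 and n = 21 − 12 = 9.

n = 9 pages with total 45 typos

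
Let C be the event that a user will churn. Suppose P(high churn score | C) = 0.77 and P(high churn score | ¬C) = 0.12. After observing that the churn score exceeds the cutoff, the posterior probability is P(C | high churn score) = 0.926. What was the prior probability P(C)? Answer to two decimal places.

In odds form, posterior odds = prior odds × likelihood ratio, so prior odds = posterior odds ÷ LR.
Posterior odds = 0.926/(1−0.926) = 12.5135. LR = 0.77/0.12 = 6.4167.
Prior odds = 12.5135/6.4167 = 1.9501, so P(C) = 1.9501/(1+1.9501) ≈ 0.66.

P(C) = 0.66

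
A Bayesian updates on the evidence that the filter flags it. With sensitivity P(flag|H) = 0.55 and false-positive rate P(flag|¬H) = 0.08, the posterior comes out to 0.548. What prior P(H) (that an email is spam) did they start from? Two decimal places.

P(H) = 0.15

Bayes' rule in odds form gives O(H|E) = O(H)·[P(E|H)/P(E|¬H)], hence O(H) = O(H|E)/LR.
Posterior odds = 0.548/(1−0.548) = 1.2124. LR = 0.55/0.08 = 6.8750.
Prior odds = 1.2124/6.8750 = 0.1763, so P(H) = 0.1763/(1+0.1763) ≈ 0.15.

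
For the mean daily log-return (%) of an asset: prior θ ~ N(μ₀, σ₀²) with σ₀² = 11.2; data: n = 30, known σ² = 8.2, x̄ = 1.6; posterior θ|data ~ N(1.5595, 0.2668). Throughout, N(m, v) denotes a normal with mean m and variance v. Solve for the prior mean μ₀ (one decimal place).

With known observation variance, the Normal–Normal posterior has precision τ_n = τ₀ + n/σ² and mean μ_n = (τ₀μ₀ + (n/σ²)x̄)/τ_n.
Here τ₀ = 1/11.2 = 0.089286 and τ_data = 30/8.2 = 3.658537, so τ_n = 3.747823.
Rearranging for μ₀: μ₀ = (μ_n·τ_n − τ_data·x̄)/τ₀ = (1.5595·3.747823 − 3.658537·1.6) / 0.089286 = -0.008929/0.089286 ≈ -0.1.

μ₀ = -0.1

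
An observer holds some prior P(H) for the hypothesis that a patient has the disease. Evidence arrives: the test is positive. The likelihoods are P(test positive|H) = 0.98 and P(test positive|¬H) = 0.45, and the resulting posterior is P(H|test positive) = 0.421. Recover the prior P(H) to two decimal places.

P(H) = 0.25

Bayes' rule in odds form gives O(H|E) = O(H)·[P(E|H)/P(E|¬H)], hence O(H) = O(H|E)/LR.
Posterior odds = 0.421/(1−0.421) = 0.7271. LR = 0.98/0.45 = 2.1778.
Prior odds = 0.7271/2.1778 = 0.3339, so P(H) = 0.3339/(1+0.3339) ≈ 0.25.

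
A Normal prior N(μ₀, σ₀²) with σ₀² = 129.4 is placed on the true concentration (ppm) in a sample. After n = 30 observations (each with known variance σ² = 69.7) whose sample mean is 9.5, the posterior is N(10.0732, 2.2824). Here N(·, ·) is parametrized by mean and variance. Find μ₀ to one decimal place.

μ₀ = 42.0

The posterior mean is a precision-weighted average: μ_n = (τ₀μ₀ + τ_data·x̄)/(τ₀+τ_data), with τ₀=1/σ₀² and τ_data=n/σ².
Here τ₀ = 1/129.4 = 0.007728 and τ_data = 30/69.7 = 0.430416, so τ_n = 0.438144.
Rearranging for μ₀: μ₀ = (μ_n·τ_n − τ_data·x̄)/τ₀ = (10.0732·0.438144 − 0.430416·9.5) / 0.007728 = 0.324560/0.007728 ≈ 42.0.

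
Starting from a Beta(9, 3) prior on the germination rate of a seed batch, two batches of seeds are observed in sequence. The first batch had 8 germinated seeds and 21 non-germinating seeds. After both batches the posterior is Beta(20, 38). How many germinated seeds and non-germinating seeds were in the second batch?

3 germinated seeds and 14 non-germinating seeds

Because Beta–binomial updating is additive in the counts, the combined data contributed (α_post−α_prior, β_post−β_prior) successes and failures.
Total across both batches: 20−9=11 germinated seeds, 38−3=35 non-germinating seeds.
Subtract the first batch: 11−8=3 germinated seeds and 35−21=14 non-germinating seeds.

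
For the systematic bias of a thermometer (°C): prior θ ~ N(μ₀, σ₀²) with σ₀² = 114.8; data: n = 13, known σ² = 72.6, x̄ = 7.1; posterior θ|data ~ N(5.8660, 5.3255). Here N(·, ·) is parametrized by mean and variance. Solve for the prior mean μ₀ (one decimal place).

The posterior mean is a precision-weighted average: μ_n = (τ₀μ₀ + τ_data·x̄)/(τ₀+τ_data), with τ₀=1/σ₀² and τ_data=n/σ².
Here τ₀ = 1/114.8 = 0.008711 and τ_data = 13/72.6 = 0.179063, so τ_n = 0.187774.
Rearranging for μ₀: μ₀ = (μ_n·τ_n − τ_data·x̄)/τ₀ = (5.8660·0.187774 − 0.179063·7.1) / 0.008711 = -0.169865/0.008711 ≈ -19.5.

μ₀ = -19.5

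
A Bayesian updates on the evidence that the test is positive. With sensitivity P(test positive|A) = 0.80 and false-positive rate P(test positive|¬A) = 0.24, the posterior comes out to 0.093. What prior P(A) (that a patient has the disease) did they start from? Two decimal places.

Bayes' rule in odds form gives O(A|E) = O(A)·[P(E|A)/P(E|¬A)], hence O(A) = O(A|E)/LR.
Posterior odds = 0.093/(1−0.093) = 0.1025. LR = 0.80/0.24 = 3.3333.
Prior odds = 0.1025/3.3333 = 0.0308, so P(A) = 0.0308/(1+0.0308) ≈ 0.03.

P(A) = 0.03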